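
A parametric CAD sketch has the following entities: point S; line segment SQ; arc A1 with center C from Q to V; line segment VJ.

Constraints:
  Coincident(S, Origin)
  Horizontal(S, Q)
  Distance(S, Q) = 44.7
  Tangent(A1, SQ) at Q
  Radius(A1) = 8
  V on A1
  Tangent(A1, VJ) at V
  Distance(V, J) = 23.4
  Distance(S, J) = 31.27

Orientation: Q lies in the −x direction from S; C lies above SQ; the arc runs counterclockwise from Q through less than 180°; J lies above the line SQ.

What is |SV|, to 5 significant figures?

38.702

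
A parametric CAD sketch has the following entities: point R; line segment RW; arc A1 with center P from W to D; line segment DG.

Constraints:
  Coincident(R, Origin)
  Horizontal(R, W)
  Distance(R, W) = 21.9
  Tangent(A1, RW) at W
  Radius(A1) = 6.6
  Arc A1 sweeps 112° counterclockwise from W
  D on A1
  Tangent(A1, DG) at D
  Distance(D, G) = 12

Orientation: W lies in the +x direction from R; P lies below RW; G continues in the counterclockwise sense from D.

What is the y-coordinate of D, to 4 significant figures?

-9.072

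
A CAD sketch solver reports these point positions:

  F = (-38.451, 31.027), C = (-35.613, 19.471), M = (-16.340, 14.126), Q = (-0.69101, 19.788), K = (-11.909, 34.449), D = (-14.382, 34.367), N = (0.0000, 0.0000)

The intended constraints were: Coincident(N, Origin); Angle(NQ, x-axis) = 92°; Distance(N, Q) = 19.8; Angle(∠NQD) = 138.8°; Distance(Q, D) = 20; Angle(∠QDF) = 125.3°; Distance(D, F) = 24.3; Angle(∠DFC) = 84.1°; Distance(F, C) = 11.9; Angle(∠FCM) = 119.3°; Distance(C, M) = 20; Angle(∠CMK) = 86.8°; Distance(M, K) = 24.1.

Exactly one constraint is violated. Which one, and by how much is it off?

Distance(M, K) = 24.1 — off by 3.30.

N = (0.00, 0.00) ✓; NQ at 92.00° ✓; |NQ| = 19.80 ✓; ∠NQD = 138.8° ✓; |QD| = 20.00 ✓; ∠QDF = 125.3° ✓; |DF| = 24.30 ✓; ∠DFC = 84.10° ✓; |FC| = 11.90 ✓; ∠FCM = 119.3° ✓; |CM| = 20.00 ✓; ∠CMK = 86.80° ✓; |MK| = 20.80 ✗.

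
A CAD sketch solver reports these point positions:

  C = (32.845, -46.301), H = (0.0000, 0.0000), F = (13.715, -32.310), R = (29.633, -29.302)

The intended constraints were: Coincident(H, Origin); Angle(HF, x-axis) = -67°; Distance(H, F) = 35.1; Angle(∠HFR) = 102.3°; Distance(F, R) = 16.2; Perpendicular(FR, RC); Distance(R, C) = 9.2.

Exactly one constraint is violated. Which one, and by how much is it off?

Distance(R, C) = 9.2 — off by 8.10.

H = (0.00, 0.00) ✓; HF at -67.00° ✓; |HF| = 35.10 ✓; ∠HFR = 102.3° ✓; |FR| = 16.20 ✓; ∠(FR, RC) = 90.00° ✓; |RC| = 17.30 ✗.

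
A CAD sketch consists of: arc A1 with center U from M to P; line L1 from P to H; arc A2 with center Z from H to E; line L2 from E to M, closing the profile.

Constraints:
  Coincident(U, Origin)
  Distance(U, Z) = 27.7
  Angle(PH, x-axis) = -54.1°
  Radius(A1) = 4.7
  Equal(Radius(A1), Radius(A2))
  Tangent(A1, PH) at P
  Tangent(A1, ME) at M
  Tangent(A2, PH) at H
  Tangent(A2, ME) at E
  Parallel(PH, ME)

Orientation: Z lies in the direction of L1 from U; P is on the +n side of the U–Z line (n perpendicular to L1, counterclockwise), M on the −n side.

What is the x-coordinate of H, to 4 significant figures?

20.05

The slot axis is L1's direction at -54.1°, so u = (cos -54.1°, sin -54.1°) = (0.5864, -0.8100) and n = (−sin -54.1°, cos -54.1°) = (0.8100, 0.5864). U is at the origin and Z lies 27.7 along u from U, so Z = 27.7·u = (16.24, -22.44). Tangency of A1 to both parallel lines with radius 4.7 puts P and M at U ± 4.7·n: P = (3.807, 2.756), M = (-3.807, -2.756). Equal radii place H and E the same way about Z: H = Z + 4.7·n = (20.05, -19.68), E = Z − 4.7·n = (12.44, -25.19). So H.x = 20.05.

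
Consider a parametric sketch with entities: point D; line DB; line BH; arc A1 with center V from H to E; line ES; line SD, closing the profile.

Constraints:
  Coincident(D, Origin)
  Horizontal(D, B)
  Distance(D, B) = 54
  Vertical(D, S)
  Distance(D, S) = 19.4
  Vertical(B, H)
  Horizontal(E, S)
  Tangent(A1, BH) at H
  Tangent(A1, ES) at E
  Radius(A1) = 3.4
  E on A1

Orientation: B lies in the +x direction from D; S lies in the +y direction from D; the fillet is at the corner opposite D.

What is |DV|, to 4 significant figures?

53.07

D is at the origin; D and B share the same y with |DB| = 54.0 and B on the +x side, so B = (54.00, 0.000). DS is vertical with |DS| = 19.4 and S on the +y side, so S = (0.000, 19.40). The virtual corner opposite D is at (54.00, 19.40). Since A1 is tangent to BH there, VH ⟂ BH and A1 meets ES tangentially, so VE is at right angles to ES, with radius 3.4, so the center V sits 3.4 in from both sides at V = (50.60, 16.00). Then |DV| = |V − D| = 53.07.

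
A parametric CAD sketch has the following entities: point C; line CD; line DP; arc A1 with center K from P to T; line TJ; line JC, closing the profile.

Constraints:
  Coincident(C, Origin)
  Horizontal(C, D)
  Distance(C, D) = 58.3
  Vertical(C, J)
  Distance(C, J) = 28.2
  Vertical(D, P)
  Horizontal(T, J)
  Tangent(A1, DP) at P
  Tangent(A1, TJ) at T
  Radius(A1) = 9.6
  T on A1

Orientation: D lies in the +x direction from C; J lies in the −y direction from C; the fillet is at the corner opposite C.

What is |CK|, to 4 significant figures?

52.13

C is at the origin; C and D share the same y with |CD| = 58.3 and D on the +x side, so D = (58.30, 0.000). CJ is vertical with |CJ| = 28.2 and J on the −y side, so J = (0.000, -28.20). The virtual corner opposite C is at (58.30, -28.20). Tangency of A1 to DP means the radius KP is perpendicular to DP and tangency of A1 to TJ means the radius KT is perpendicular to TJ, with radius 9.6, so the center K sits 9.6 in from both sides at K = (48.70, -18.60). Then |CK| = |K − C| = 52.13.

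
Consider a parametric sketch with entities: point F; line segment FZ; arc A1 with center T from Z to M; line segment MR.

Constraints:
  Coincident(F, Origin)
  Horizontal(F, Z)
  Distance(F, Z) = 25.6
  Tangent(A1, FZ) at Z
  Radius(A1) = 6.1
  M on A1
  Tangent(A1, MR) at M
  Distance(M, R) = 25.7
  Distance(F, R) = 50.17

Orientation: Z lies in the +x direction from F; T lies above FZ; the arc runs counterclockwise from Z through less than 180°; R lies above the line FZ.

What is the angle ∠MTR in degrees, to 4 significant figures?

76.65°

Checks: |TZ| = 6.100 ✓; |TM| = 6.100 ✓; ∠(TM, MR) = 90.00° ✓; |MR| = 25.70 ✓; |FR| = 50.17 ✓.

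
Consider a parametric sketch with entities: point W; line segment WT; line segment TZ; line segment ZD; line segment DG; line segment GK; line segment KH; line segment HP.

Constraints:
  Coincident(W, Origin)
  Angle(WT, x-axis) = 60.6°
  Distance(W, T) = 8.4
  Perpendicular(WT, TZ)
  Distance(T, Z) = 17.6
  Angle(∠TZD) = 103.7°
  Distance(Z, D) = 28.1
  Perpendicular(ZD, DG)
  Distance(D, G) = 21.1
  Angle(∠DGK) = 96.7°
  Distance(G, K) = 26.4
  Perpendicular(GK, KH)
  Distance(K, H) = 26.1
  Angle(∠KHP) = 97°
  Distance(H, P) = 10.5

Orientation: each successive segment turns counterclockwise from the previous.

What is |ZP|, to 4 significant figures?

9.977

GK is perpendicular to KH, so KH runs at 130.2°; with |KH| = 26.1, H = (-11.69, 18.00). ∠KHP = 97.0° gives HP at -146.8° from the x-axis; with |HP| = 10.5, P = (-20.47, 12.25). Then |ZP| = |P − Z| = 9.977.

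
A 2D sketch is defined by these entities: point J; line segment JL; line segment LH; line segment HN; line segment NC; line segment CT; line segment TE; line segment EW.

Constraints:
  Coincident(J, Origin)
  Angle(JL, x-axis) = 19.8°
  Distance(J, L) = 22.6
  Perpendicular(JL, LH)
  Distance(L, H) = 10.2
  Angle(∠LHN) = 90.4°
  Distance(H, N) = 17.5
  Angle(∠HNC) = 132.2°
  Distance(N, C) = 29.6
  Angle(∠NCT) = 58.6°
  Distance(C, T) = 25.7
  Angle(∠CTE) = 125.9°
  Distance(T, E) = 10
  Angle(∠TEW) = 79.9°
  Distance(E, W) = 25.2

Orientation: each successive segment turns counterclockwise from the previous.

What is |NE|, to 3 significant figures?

23.6

J is at the origin; JL runs at 19.8° with length 22.6, so L = (21.3, 7.66). JL is perpendicular to LH, so LH runs at 110°; with |LH| = 10.2, H = (17.8, 17.3). ∠LHN = 90.4° gives HN at -161° from the x-axis; with |HN| = 17.5, N = (1.30, 11.4). ∠HNC = 132.2° gives NC at -113° from the x-axis; with |NC| = 29.6, C = (-10.2, -15.8). ∠NCT = 58.6° gives CT at 8.60° from the x-axis; with |CT| = 25.7, T = (15.2, -12.0). ∠CTE = 125.9° gives TE at 62.7° from the x-axis; with |TE| = 10.0, E = (19.8, -3.12). Then |NE| = |E − N| = 23.6.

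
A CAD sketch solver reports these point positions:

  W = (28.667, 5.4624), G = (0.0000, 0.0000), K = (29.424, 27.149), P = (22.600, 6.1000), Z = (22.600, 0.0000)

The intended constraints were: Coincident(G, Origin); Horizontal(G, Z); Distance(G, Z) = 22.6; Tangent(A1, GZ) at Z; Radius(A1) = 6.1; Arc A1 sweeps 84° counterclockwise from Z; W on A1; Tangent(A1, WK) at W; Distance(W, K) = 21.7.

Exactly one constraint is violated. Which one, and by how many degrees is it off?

Tangent(A1, WK) at W — off by 4.00°.

G = (0.00, 0.00) ✓; G.y = 0.00, Z.y = 0.00 ✓; |GZ| = 22.60 ✓; ∠(PZ, ZG) = 90.00° ✓; |PZ| = 6.100 ✓; bearing(P→W) − bearing(P→Z) = 84.00° ✓; |PW| = 6.100 ✓; ∠(PW, WK) = 86.00° ✗; |WK| = 21.70 ✓.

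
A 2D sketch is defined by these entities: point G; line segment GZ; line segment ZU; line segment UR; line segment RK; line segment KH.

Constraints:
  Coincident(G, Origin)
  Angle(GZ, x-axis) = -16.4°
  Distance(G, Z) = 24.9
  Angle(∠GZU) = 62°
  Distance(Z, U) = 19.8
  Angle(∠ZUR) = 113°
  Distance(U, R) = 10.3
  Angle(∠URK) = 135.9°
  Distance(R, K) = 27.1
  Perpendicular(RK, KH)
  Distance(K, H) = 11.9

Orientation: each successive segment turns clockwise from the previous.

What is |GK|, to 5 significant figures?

12.998

G is at the origin; GZ runs at -16.4° with length 24.9, so Z = (23.887, -7.0303). ∠GZU = 62.0° gives ZU at -134.40° from the x-axis; with |ZU| = 19.8, U = (10.034, -21.177). ∠ZUR = 113.0° gives UR at 158.60° from the x-axis; with |UR| = 10.3, R = (0.44371, -17.419). ∠URK = 135.9° gives RK at 114.50° from the x-axis; with |RK| = 27.1, K = (-10.794, 7.2413). Then |GK| = |K − G| = 12.998.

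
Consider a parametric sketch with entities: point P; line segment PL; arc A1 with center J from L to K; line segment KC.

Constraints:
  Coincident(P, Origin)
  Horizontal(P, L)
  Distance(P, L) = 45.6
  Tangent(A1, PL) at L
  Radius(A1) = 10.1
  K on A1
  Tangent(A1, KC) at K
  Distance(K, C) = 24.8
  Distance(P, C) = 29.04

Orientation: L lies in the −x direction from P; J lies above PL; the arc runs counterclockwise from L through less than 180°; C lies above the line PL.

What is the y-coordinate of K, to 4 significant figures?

2.887

P is at the origin; P and L share the same y with |PL| = 45.6 and L on the −x side, so L = (-45.60, 0.000). The tangent condition forces JL to be normal to PL, so J = L + (0, 10.1) = (-45.60, 10.10). Since JK ⟂ KC (tangency), |JC| = √(10.1² + 24.8²) = 26.78 regardless of where K sits on A1. So C lies on both circle(P, 29.04) and circle(J, 26.78); the above-PL intersection is C = (-20.82, 20.25). K is the foot of the tangent from C: K = (-38.53, 2.887).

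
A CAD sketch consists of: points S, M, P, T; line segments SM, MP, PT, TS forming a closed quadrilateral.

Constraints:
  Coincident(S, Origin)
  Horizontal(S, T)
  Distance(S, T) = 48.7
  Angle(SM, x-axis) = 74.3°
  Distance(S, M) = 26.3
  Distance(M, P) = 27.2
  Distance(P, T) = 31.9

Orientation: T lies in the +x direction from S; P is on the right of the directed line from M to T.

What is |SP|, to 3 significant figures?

16.8

Checks: |MP| = 27.20 ✓; |PT| = 31.90 ✓.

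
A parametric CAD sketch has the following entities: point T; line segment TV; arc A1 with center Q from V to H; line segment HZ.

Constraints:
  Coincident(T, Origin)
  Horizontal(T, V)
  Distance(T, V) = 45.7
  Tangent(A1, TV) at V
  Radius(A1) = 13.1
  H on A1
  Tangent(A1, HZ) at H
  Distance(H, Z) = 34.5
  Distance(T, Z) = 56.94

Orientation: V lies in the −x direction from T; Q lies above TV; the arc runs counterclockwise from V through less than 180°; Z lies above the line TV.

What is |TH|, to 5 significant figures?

35.018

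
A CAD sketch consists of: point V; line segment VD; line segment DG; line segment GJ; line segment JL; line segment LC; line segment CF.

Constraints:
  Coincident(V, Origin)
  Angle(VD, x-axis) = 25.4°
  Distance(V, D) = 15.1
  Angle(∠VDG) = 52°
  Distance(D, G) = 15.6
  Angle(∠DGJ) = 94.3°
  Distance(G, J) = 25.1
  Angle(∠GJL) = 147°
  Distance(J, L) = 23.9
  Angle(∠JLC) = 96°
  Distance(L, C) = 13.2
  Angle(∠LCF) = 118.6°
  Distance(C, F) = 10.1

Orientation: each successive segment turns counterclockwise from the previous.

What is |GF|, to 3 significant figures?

38.4

V is at the origin; VD runs at 25.4° with length 15.1, so D = (13.6, 6.48). ∠VDG = 52.0° gives DG at 153° from the x-axis; with |DG| = 15.6, G = (-0.308, 13.5). ∠DGJ = 94.3° gives GJ at -121° from the x-axis; with |GJ| = 25.1, J = (-13.2, -8.08). ∠GJL = 147.0° gives JL at -87.9° from the x-axis; with |JL| = 23.9, L = (-12.3, -32.0). ∠JLC = 96.0° gives LC at -3.90° from the x-axis; with |LC| = 13.2, C = (0.847, -32.9). ∠LCF = 118.6° gives CF at 57.5° from the x-axis; with |CF| = 10.1, F = (6.27, -24.3). Then |GF| = |F − G| = 38.4.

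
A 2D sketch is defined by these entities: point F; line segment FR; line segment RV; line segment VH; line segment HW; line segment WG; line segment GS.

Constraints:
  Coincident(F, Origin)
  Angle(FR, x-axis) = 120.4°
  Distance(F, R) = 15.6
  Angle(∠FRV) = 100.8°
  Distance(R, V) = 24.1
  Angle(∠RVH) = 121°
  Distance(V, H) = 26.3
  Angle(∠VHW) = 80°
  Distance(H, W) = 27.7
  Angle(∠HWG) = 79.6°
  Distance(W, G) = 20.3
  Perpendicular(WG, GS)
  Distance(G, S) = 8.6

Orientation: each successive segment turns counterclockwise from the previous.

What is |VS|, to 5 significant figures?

13.314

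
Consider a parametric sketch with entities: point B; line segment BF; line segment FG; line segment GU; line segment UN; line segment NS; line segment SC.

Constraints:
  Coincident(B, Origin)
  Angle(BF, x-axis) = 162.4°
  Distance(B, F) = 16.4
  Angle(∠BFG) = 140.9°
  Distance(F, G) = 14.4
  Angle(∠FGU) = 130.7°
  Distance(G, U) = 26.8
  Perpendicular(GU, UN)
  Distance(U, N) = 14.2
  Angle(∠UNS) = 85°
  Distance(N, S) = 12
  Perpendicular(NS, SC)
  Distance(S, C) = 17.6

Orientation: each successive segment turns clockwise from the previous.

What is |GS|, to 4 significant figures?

19.83

GU ⟂ UN, so UN runs at -16.00°; with |UN| = 14.2, N = (-2.501, 38.84). ∠UNS = 85.0° gives NS at -111.0° from the x-axis; with |NS| = 12.0, S = (-6.802, 27.64). Then |GS| = |S − G| = 19.83.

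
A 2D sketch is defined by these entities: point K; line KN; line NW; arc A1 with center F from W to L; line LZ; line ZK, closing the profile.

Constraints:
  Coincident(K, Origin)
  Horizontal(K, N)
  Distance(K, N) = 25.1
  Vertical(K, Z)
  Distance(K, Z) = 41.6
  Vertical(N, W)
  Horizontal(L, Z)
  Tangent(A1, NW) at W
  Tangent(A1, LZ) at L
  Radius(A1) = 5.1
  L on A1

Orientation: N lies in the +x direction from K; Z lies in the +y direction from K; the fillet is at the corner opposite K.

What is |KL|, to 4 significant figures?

46.16

K is at the origin; K and N share the same y with |KN| = 25.1 and N on the +x side, so N = (25.10, 0.000). KZ is vertical with |KZ| = 41.6 and Z on the +y side, so Z = (0.000, 41.60). The virtual corner opposite K is at (25.10, 41.60). Tangency of A1 to NW means the radius FW is perpendicular to NW and A1 meets LZ tangentially, so FL is at right angles to LZ, with radius 5.1, so the center F sits 5.1 in from both sides at F = (20.00, 36.50). That places the tangent points at W = (25.10, 36.50) on NW and L = (20.00, 41.60) on LZ. Then |KL| = |L − K| = 46.16.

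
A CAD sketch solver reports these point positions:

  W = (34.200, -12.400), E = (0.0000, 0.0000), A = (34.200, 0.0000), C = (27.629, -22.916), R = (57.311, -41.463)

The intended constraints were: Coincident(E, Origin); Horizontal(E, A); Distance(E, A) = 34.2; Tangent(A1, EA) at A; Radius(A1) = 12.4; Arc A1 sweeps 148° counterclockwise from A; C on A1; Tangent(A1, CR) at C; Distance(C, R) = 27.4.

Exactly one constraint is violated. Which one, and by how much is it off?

Distance(C, R) = 27.4 — off by 7.60.

E = (0.00, 0.00) ✓; E.y = 0.00, A.y = 0.00 ✓; |EA| = 34.20 ✓; ∠(WA, AE) = 90.00° ✓; |WA| = 12.40 ✓; bearing(W→C) − bearing(W→A) = 148.0° ✓; |WC| = 12.40 ✓; ∠(WC, CR) = 90.00° ✓; |CR| = 35.00 ✗.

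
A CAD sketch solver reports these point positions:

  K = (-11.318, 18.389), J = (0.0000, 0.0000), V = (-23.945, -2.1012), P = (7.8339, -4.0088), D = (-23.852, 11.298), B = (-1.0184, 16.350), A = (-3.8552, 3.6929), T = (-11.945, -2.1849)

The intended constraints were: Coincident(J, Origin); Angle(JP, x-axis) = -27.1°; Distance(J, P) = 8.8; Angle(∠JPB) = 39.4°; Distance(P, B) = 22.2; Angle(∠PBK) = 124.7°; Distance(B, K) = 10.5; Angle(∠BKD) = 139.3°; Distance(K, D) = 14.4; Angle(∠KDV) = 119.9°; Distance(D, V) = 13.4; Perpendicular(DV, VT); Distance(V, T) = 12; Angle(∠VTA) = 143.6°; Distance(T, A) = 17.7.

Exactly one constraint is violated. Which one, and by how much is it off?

Distance(T, A) = 17.7 — off by 7.70.

J = (0.00, 0.00) ✓; JP at -27.10° ✓; |JP| = 8.800 ✓; ∠JPB = 39.40° ✓; |PB| = 22.20 ✓; ∠PBK = 124.7° ✓; |BK| = 10.50 ✓; ∠BKD = 139.3° ✓; |KD| = 14.40 ✓; ∠KDV = 119.9° ✓; |DV| = 13.40 ✓; ∠(DV, VT) = 90.00° ✓; |VT| = 12.00 ✓; ∠VTA = 143.6° ✓; |TA| = 10.00 ✗.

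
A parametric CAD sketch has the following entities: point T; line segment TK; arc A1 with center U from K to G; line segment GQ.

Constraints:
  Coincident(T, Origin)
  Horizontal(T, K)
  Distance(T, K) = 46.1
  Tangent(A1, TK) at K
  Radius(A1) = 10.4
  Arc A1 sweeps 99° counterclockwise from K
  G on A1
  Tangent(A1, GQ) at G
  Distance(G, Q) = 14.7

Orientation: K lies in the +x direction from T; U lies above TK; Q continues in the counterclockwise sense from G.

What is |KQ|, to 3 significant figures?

27.7

T is at the origin; T and K share the same y with |TK| = 46.1 and K on the +x side, so K = (46.1, 0.00). The tangent condition forces UK to be normal to TK, so U = K + (0, 10.4) = (46.1, 10.4). On A1, K sits at bearing -90° from U; a 99° counterclockwise sweep puts G at bearing 9°, so G = U + 10.4·(cos 9°, sin 9°) = (56.4, 12.0). Tangency of A1 to GQ means the radius UG is perpendicular to GQ, so GQ runs along (−sin 9°, cos 9°); with |GQ| = 14.7, Q = (54.1, 26.5). Then |KQ| = |Q − K| = 27.7.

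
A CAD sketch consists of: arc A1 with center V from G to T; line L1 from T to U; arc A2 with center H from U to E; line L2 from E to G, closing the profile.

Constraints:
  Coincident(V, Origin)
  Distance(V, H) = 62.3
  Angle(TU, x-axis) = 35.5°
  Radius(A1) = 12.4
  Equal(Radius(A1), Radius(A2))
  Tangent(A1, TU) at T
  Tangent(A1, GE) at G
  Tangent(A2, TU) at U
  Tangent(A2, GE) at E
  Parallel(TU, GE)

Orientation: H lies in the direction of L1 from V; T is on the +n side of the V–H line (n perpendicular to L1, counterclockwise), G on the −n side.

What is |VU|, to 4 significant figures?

63.52

The slot axis is L1's direction at 35.5°, so u = (cos 35.5°, sin 35.5°) = (0.8141, 0.5807) and n = (−sin 35.5°, cos 35.5°) = (-0.5807, 0.8141). V is at the origin and H lies 62.3 along u from V, so H = 62.3·u = (50.72, 36.18). Tangency of A1 to both parallel lines with radius 12.4 puts T and G at V ± 12.4·n: T = (-7.201, 10.10), G = (7.201, -10.10). Equal radii place U and E the same way about H: U = H + 12.4·n = (43.52, 46.27), E = H − 12.4·n = (57.92, 26.08). Then |VU| = |U − V| = 63.52.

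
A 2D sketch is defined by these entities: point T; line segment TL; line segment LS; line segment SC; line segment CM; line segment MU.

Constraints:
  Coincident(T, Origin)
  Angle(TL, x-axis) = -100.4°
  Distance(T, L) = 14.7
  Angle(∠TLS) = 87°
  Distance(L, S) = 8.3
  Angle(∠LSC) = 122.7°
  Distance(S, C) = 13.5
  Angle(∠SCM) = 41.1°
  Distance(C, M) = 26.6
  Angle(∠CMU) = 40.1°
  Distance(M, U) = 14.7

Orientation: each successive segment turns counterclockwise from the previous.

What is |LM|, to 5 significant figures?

10.702

∠LSC = 122.7° gives SC at 49.900° from the x-axis; with |SC| = 13.5, C = (14.273, -5.2011). ∠SCM = 41.1° gives CM at -171.20° from the x-axis; with |CM| = 26.6, M = (-12.014, -9.2705). Then |LM| = |M − L| = 10.702.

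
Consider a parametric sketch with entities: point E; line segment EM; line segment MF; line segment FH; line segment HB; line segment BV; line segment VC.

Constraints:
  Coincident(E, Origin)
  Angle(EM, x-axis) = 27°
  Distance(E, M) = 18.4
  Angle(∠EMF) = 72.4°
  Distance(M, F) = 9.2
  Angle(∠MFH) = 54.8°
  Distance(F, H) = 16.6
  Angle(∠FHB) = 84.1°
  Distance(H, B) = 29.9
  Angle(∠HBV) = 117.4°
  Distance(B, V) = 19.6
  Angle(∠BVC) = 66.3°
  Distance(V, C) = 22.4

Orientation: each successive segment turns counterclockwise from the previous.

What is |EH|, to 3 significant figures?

7.14

∠EMF = 72.4° gives MF at 135° from the x-axis; with |MF| = 9.2, F = (9.93, 14.9). ∠MFH = 54.8° gives FH at -100° from the x-axis; with |FH| = 16.6, H = (7.00, -1.43). Then |EH| = |H − E| = 7.14.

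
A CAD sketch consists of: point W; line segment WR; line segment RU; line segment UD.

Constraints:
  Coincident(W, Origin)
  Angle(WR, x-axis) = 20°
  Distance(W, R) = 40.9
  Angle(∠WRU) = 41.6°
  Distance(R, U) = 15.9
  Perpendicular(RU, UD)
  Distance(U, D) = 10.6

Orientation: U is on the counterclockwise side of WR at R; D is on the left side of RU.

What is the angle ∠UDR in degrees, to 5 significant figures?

56.310°

∠WRU = 41.6°, so RU runs at 20.0° + (180° − 41.6°) = 158.40° from the x-axis; with |RU| = 15.9, U = R + 15.9·(cos 158.40°, sin 158.40°) = (23.650, 19.842). RU ⟂ UD; with |UD| = 10.6 on the left of RU, D = U + 10.6·(-0.36812, -0.92978) = (19.748, 9.9862). Then cos ∠UDR = DU·DR / (|DU||DR|), giving 56.310°.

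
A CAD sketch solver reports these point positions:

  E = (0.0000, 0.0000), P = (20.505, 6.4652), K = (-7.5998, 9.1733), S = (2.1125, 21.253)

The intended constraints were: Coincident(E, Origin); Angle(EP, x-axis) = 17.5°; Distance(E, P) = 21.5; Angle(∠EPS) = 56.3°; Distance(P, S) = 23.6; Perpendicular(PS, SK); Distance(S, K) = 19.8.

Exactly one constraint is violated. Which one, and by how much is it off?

Distance(S, K) = 19.8 — off by 4.30.

E = (0.00, 0.00) ✓; EP at 17.50° ✓; |EP| = 21.50 ✓; ∠EPS = 56.30° ✓; |PS| = 23.60 ✓; ∠(PS, SK) = 90.00° ✓; |SK| = 15.50 ✗.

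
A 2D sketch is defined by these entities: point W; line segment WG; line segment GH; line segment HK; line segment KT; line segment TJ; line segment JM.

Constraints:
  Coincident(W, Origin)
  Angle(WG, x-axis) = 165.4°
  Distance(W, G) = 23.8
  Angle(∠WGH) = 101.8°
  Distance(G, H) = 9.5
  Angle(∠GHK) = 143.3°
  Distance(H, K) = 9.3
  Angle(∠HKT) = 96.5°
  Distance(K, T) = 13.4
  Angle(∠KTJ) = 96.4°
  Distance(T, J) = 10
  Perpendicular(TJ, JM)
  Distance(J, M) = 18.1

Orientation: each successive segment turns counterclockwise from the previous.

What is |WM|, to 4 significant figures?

29.85

W is at the origin; WG runs at 165.4° with length 23.8, so G = (-23.03, 5.999). ∠WGH = 101.8° gives GH at -116.4° from the x-axis; with |GH| = 9.5, H = (-27.26, -2.510). ∠GHK = 143.3° gives HK at -79.70° from the x-axis; with |HK| = 9.3, K = (-25.59, -11.66). ∠HKT = 96.5° gives KT at 3.800° from the x-axis; with |KT| = 13.4, T = (-12.22, -10.77). ∠KTJ = 96.4° gives TJ at 87.40° from the x-axis; with |TJ| = 10.0, J = (-11.77, -0.7824). The perpendicularity gives JM at right angles to TJ, so JM runs at 177.4°; with |JM| = 18.1, M = (-29.85, 0.03870). Then |WM| = |M − W| = 29.85.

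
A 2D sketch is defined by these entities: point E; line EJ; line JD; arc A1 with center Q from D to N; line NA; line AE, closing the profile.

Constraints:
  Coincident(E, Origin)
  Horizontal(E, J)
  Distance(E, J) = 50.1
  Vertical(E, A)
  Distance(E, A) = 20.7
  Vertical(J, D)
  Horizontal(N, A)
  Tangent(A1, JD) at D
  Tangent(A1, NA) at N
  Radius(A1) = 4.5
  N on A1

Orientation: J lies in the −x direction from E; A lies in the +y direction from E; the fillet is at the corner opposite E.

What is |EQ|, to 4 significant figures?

48.39

E is at the origin; E and J share the same y with |EJ| = 50.1 and J on the −x side, so J = (-50.10, 0.000). EA is vertical with |EA| = 20.7 and A on the +y side, so A = (0.000, 20.70). The virtual corner opposite E is at (-50.10, 20.70). Tangency of A1 to JD means the radius QD is perpendicular to JD and tangency of A1 to NA means the radius QN is perpendicular to NA, with radius 4.5, so the center Q sits 4.5 in from both sides at Q = (-45.60, 16.20). Then |EQ| = |Q − E| = 48.39.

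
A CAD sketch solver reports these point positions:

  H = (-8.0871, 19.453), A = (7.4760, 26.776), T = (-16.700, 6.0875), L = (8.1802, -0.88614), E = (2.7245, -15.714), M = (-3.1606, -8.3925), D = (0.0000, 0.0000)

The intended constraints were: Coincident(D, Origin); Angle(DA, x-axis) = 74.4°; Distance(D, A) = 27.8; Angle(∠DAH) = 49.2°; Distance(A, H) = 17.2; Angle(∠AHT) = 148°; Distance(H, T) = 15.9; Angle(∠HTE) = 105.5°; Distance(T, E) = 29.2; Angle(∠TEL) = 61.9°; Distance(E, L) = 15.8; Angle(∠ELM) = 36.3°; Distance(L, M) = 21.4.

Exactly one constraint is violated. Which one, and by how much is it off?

Distance(L, M) = 21.4 — off by 7.80.

D = (0.00, 0.00) ✓; DA at 74.40° ✓; |DA| = 27.80 ✓; ∠DAH = 49.20° ✓; |AH| = 17.20 ✓; ∠AHT = 148.0° ✓; |HT| = 15.90 ✓; ∠HTE = 105.5° ✓; |TE| = 29.20 ✓; ∠TEL = 61.90° ✓; |EL| = 15.80 ✓; ∠ELM = 36.30° ✓; |LM| = 13.60 ✗.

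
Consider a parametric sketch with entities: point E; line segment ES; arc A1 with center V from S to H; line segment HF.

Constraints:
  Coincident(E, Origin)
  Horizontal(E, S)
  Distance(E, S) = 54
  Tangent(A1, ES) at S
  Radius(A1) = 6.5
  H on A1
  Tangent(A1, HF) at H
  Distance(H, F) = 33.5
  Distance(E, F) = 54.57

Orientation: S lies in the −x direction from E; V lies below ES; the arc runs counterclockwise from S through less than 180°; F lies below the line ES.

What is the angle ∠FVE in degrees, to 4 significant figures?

72.04°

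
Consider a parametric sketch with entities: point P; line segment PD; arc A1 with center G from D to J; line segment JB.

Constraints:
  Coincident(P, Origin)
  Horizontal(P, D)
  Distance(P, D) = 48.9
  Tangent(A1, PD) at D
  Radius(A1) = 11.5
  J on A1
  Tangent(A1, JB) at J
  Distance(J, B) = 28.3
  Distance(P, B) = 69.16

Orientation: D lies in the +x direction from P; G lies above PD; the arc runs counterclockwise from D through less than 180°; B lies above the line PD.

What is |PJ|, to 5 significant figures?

61.717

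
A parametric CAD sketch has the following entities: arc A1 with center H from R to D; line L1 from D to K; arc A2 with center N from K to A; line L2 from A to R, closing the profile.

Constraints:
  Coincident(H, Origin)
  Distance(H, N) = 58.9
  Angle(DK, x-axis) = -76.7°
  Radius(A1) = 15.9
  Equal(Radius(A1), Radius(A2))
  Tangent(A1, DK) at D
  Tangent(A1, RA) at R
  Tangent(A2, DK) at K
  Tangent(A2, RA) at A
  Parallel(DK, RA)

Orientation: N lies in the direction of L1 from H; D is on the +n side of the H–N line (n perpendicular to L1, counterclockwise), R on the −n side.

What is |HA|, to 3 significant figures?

61.0

The slot axis is L1's direction at -76.7°, so u = (cos -76.7°, sin -76.7°) = (0.230, -0.973) and n = (−sin -76.7°, cos -76.7°) = (0.973, 0.230). H is at the origin and N lies 58.9 along u from H, so N = 58.9·u = (13.5, -57.3). Tangency of A1 to both parallel lines with radius 15.9 puts D and R at H ± 15.9·n: D = (15.5, 3.66), R = (-15.5, -3.66). Equal radii place K and A the same way about N: K = N + 15.9·n = (29.0, -53.7), A = N − 15.9·n = (-1.92, -61.0). Then |HA| = |A − H| = 61.0.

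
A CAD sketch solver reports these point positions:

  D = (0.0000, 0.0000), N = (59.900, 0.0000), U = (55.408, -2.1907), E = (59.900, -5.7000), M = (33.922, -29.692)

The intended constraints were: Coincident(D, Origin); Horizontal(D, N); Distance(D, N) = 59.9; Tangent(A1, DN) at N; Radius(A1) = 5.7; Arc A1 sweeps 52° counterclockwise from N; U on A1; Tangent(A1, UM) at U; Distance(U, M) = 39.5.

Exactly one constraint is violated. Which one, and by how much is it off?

Distance(U, M) = 39.5 — off by 4.60.

D = (0.00, 0.00) ✓; D.y = 0.00, N.y = 0.00 ✓; |DN| = 59.90 ✓; ∠(EN, ND) = 90.00° ✓; |EN| = 5.700 ✓; bearing(E→U) − bearing(E→N) = 52.00° ✓; |EU| = 5.700 ✓; ∠(EU, UM) = 90.00° ✓; |UM| = 34.90 ✗.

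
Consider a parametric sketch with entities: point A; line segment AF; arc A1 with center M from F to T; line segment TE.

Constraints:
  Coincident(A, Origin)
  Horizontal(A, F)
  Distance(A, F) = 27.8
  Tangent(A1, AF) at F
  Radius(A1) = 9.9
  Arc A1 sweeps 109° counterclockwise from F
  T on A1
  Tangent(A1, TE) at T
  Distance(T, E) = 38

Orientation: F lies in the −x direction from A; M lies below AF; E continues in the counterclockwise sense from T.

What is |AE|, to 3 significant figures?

55.0

On A1, F sits at bearing 90° from M; a 109° counterclockwise sweep puts T at bearing 199°, so T = M + 9.9·(cos 199°, sin 199°) = (-37.2, -13.1). Since A1 is tangent to TE there, MT ⟂ TE, so TE runs along (−sin 199°, cos 199°); with |TE| = 38.0, E = (-24.8, -49.1). Then |AE| = |E − A| = 55.0.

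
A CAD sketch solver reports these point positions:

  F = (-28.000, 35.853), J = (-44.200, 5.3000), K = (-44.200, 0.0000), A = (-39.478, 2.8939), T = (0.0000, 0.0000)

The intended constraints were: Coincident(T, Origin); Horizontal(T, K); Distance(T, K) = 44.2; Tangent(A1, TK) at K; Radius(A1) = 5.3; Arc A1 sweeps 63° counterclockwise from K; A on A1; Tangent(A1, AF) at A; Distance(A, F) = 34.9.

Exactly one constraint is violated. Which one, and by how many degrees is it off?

Tangent(A1, AF) at A — off by 7.80°.

T = (0.00, 0.00) ✓; T.y = 0.00, K.y = 0.00 ✓; |TK| = 44.20 ✓; ∠(JK, KT) = 90.00° ✓; |JK| = 5.300 ✓; bearing(J→A) − bearing(J→K) = 63.00° ✓; |JA| = 5.300 ✓; ∠(JA, AF) = 82.20° ✗; |AF| = 34.90 ✓.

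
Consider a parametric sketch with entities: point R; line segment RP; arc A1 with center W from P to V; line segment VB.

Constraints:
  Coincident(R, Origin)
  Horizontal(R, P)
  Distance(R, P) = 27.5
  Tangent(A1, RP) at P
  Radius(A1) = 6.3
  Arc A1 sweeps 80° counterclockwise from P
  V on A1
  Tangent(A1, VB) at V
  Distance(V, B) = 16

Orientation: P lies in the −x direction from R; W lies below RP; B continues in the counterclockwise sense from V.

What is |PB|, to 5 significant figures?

22.806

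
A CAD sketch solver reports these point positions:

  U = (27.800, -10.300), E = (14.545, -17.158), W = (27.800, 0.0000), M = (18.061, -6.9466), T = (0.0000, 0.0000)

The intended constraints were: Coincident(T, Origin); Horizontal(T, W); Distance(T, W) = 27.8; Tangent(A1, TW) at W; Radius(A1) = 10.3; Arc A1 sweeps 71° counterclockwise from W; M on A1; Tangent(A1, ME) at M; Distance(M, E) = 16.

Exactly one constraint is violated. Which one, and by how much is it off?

Distance(M, E) = 16 — off by 5.20.

T = (0.00, 0.00) ✓; T.y = 0.00, W.y = 0.00 ✓; |TW| = 27.80 ✓; ∠(UW, WT) = 90.00° ✓; |UW| = 10.30 ✓; bearing(U→M) − bearing(U→W) = 71.00° ✓; |UM| = 10.30 ✓; ∠(UM, ME) = 90.00° ✓; |ME| = 10.80 ✗.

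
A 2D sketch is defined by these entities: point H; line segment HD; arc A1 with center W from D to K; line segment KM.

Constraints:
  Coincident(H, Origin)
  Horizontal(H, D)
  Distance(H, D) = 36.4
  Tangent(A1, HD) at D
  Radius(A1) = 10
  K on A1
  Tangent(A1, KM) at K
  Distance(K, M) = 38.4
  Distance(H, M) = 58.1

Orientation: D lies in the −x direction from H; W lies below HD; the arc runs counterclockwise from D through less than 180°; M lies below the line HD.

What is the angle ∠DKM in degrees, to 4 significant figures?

123.6°

Checks: |WK| = 10.00 ✓; ∠(WK, KM) = 90.00° ✓; |KM| = 38.40 ✓; |HM| = 58.10 ✓.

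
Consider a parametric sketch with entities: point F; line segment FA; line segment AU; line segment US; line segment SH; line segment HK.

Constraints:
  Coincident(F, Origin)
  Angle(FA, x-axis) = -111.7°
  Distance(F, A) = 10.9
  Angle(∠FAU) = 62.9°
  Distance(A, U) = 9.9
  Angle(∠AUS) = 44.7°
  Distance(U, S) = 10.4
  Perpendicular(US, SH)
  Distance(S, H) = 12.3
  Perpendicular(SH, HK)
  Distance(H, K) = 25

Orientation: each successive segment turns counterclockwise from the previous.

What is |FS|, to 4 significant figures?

3.427

F is at the origin; FA runs at -111.7° with length 10.9, so A = (-4.030, -10.13). ∠FAU = 62.9° gives AU at 5.400° from the x-axis; with |AU| = 9.9, U = (5.826, -9.196). ∠AUS = 44.7° gives US at 140.7° from the x-axis; with |US| = 10.4, S = (-2.222, -2.609). Then |FS| = |S − F| = 3.427.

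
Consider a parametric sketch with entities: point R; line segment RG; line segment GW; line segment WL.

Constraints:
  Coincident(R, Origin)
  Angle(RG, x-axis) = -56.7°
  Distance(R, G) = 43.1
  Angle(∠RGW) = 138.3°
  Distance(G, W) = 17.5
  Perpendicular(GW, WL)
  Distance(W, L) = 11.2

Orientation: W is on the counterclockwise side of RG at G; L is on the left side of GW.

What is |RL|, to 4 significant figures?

52.66

R is at the origin; RG runs at -56.7° with length 43.1, so G = 43.1·(cos -56.7°, sin -56.7°) = (23.66, -36.02). ∠RGW = 138.3°, so GW runs at -56.7° + (180° − 138.3°) = -15.00° from the x-axis; with |GW| = 17.5, W = G + 17.5·(cos -15.00°, sin -15.00°) = (40.57, -40.55). The perpendicularity gives WL at right angles to GW; with |WL| = 11.2 on the left of GW, L = W + 11.2·(0.2588, 0.9659) = (43.47, -29.73). Then |RL| = |L − R| = 52.66.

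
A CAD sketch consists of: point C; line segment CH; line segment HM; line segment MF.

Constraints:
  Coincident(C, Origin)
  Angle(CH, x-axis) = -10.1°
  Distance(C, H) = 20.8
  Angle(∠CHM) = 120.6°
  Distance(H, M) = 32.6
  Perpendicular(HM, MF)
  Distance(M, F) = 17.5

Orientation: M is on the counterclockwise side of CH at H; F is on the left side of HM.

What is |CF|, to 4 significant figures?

43.19

C is at the origin; CH runs at -10.1° with length 20.8, so H = 20.8·(cos -10.1°, sin -10.1°) = (20.48, -3.648). ∠CHM = 120.6°, so HM runs at -10.1° + (180° − 120.6°) = 49.30° from the x-axis; with |HM| = 32.6, M = H + 32.6·(cos 49.30°, sin 49.30°) = (41.74, 21.07). The perpendicularity gives MF at right angles to HM; with |MF| = 17.5 on the left of HM, F = M + 17.5·(-0.7581, 0.6521) = (28.47, 32.48). Then |CF| = |F − C| = 43.19.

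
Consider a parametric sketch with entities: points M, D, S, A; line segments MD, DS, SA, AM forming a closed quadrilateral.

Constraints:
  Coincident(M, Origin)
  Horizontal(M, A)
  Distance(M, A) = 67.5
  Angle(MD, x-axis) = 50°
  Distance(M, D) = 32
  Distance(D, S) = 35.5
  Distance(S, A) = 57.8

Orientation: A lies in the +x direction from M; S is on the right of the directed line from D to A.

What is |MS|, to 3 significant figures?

14.2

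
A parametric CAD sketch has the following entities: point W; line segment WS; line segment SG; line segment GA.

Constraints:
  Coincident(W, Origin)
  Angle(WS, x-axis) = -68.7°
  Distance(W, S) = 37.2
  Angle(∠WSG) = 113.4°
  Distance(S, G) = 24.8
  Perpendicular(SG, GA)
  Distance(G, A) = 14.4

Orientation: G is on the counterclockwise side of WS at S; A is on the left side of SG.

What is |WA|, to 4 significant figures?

44.22

W is at the origin; WS runs at -68.7° with length 37.2, so S = 37.2·(cos -68.7°, sin -68.7°) = (13.51, -34.66). ∠WSG = 113.4°, so SG runs at -68.7° + (180° − 113.4°) = -2.100° from the x-axis; with |SG| = 24.8, G = S + 24.8·(cos -2.100°, sin -2.100°) = (38.30, -35.57). SG is perpendicular to GA; with |GA| = 14.4 on the left of SG, A = G + 14.4·(0.03664, 0.9993) = (38.82, -21.18). Then |WA| = |A − W| = 44.22.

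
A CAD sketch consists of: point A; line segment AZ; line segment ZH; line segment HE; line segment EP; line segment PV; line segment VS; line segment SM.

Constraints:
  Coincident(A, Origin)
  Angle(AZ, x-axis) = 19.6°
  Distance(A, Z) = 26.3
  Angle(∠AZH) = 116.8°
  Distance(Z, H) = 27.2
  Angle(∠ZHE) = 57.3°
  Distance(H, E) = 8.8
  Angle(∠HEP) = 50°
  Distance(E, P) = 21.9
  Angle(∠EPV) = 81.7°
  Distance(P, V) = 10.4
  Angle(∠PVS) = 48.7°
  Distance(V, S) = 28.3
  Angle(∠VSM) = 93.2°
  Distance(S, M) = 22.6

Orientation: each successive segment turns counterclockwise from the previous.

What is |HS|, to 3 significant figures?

18.4

∠EPV = 81.7° gives PV at 73.8° from the x-axis; with |PV| = 10.4, V = (43.1, 32.9). ∠PVS = 48.7° gives VS at -155° from the x-axis; with |VS| = 28.3, S = (17.4, 20.9). Then |HS| = |S − H| = 18.4.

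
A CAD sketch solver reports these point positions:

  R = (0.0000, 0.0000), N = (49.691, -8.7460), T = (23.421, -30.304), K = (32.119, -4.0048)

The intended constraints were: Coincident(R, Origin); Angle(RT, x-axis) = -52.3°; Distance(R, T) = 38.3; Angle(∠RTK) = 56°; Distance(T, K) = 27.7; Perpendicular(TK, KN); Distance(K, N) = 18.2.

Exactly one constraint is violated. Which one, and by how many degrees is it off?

Perpendicular(TK, KN) — off by 3.20°.

R = (0.00, 0.00) ✓; RT at -52.30° ✓; |RT| = 38.30 ✓; ∠RTK = 56.00° ✓; |TK| = 27.70 ✓; ∠(TK, KN) = 86.80° ✗; |KN| = 18.20 ✓.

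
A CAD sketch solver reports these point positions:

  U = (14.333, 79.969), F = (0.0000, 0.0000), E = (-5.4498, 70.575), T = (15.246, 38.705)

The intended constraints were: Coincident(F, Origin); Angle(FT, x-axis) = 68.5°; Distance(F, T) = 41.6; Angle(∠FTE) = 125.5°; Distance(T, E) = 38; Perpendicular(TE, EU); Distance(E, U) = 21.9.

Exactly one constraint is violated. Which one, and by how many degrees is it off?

Perpendicular(TE, EU) — off by 7.60°.

F = (0.00, 0.00) ✓; FT at 68.50° ✓; |FT| = 41.60 ✓; ∠FTE = 125.5° ✓; |TE| = 38.00 ✓; ∠(TE, EU) = 97.60° ✗; |EU| = 21.90 ✓.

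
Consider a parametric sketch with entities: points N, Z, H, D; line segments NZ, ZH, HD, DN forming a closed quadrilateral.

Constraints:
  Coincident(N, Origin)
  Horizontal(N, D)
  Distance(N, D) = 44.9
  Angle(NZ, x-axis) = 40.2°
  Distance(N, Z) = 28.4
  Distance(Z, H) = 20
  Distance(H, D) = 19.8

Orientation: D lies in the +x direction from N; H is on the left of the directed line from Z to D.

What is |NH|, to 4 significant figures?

46.01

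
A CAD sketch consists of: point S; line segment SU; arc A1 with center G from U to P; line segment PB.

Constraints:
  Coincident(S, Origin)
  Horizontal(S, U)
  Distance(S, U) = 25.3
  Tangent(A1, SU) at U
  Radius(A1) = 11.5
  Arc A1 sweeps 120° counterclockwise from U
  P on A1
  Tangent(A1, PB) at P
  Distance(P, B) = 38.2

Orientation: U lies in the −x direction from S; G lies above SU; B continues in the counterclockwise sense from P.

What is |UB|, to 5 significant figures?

51.155

On A1, U sits at bearing -90° from G; a 120° counterclockwise sweep puts P at bearing 30°, so P = G + 11.5·(cos 30°, sin 30°) = (-15.341, 17.250). The tangent condition forces GP to be normal to PB, so PB runs along (−sin 30°, cos 30°); with |PB| = 38.2, B = (-34.441, 50.332). Then |UB| = |B − U| = 51.155.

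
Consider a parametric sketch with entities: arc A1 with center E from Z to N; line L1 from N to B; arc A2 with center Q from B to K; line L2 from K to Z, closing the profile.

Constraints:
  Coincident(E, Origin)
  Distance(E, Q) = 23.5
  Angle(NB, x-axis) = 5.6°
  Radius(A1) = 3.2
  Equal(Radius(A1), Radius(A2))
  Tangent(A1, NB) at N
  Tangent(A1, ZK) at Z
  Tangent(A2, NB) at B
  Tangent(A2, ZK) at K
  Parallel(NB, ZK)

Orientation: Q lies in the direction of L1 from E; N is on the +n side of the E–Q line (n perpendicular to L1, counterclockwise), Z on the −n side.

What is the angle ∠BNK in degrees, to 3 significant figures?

15.2°

Tangency of A1 to both parallel lines with radius 3.2 puts N and Z at E ± 3.2·n: N = (-0.312, 3.18), Z = (0.312, -3.18). Equal radii place B and K the same way about Q: B = Q + 3.2·n = (23.1, 5.48), K = Q − 3.2·n = (23.7, -0.892). Then cos ∠BNK = NB·NK / (|NB||NK|), giving 15.2°.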